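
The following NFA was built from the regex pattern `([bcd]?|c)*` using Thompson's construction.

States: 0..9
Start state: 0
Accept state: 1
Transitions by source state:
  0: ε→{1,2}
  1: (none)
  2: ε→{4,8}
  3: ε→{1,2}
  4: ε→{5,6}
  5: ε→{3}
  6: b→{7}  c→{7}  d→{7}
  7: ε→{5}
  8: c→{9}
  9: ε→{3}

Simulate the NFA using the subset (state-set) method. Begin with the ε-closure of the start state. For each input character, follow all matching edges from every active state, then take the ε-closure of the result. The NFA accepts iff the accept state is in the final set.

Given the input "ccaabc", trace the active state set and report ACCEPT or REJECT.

Answer: REJECT

Derivation:
S₀ = ε-closure({0}) = {0,1,2,3,4,5,6,8}
'c' @ 1: {1,2,3,4,5,6,7,8,9}  [accepting]
'c' @ 2: {1,2,3,4,5,6,7,8,9}  [accepting]
'a' @ 3: {}  — no active states
rest 'abc' ignored (set empty)
end set {} — state 1 not in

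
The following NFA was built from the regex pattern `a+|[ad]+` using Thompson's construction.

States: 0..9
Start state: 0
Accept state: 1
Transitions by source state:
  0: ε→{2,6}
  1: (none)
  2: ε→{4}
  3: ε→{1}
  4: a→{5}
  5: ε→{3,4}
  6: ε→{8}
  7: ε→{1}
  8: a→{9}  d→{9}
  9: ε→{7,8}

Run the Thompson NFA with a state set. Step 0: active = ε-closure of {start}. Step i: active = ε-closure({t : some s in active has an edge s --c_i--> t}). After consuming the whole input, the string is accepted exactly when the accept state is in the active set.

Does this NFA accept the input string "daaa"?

initial (ε-close {0}): {0,2,4,6,8}
'd' @ 1: {1,7,8,9}  ✓accept
'a' @ 2: {1,7,8,9}  ✓accept
'a' @ 3: {1,7,8,9}  ✓accept
'a' @ 4: {1,7,8,9}  ✓accept
final: {1,7,8,9}; accept 1 in set

Answer: ACCEPT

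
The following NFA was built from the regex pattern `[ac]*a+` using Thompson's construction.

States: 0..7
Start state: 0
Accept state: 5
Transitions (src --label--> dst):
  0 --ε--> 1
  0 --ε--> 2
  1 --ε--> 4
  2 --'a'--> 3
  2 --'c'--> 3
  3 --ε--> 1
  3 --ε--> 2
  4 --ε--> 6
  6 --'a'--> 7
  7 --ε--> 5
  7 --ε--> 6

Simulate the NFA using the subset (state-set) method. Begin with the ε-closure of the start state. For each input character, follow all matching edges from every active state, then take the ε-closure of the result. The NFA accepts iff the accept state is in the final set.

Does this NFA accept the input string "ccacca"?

Answer: ACCEPT

Trace:
S₀ = ε-closure({0}) = {0,1,2,4,6}
'c' @ 1: {1,2,3,4,6}
'c' @ 2: {1,2,3,4,6}
'a' @ 3: {1,2,3,4,5,6,7}  ✓accept
'c' @ 4: {1,2,3,4,6}
'c' @ 5: {1,2,3,4,6}
'a' @ 6: {1,2,3,4,5,6,7}  ✓accept
final: {1,2,3,4,5,6,7}; accept 5 in set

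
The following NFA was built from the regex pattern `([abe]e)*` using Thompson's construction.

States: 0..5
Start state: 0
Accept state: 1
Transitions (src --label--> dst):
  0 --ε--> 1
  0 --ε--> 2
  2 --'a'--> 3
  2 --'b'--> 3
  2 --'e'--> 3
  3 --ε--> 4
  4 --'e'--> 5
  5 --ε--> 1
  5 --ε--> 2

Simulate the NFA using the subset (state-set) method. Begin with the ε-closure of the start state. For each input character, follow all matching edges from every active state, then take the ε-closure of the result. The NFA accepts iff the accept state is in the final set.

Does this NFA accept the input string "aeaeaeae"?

Answer: ACCEPT

Trace:
S₀ = ε-closure({0}) = {0,1,2}
'a' @ 1: {3,4}
'e' @ 2: {1,2,5}  [accepting]
'a' @ 3: {3,4}
'e' @ 4: {1,2,5}  [accepting]
'a' @ 5: {3,4}
'e' @ 6: {1,2,5}  [accepting]
'a' @ 7: {3,4}
'e' @ 8: {1,2,5}  [accepting]
final: {1,2,5}; accept 1 in set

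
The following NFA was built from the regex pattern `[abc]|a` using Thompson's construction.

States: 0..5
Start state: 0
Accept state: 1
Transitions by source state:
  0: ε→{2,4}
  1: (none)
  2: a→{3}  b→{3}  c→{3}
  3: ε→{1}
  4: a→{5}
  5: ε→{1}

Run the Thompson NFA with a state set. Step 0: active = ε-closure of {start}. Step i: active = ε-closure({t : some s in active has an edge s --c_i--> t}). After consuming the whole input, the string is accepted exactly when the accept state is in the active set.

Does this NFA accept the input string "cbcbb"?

Answer: REJECT

Derivation:
S₀ = ε-closure({0}) = {0,2,4}
'c' @ 1: {1,3}  ✓accept
'b' @ 2: {}  — dead — no transitions
rest 'cbb' ignored (set empty)
final: {}; accept 1 not in set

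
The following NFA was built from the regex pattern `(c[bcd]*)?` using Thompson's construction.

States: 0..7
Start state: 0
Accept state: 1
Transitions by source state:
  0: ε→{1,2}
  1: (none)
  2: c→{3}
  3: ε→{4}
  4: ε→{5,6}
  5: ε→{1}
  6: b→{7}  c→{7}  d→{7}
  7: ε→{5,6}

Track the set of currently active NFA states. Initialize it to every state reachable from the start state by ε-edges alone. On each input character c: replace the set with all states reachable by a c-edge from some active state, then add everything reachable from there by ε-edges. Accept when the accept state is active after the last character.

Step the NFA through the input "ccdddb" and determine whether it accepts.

Answer: ACCEPT

Trace:
start: ε-closure({0}) = {0,1,2}
'c' @ 1: {1,3,4,5,6}  ✓accept
'c' @ 2: {1,5,6,7}  ✓accept
'd' @ 3: {1,5,6,7}  ✓accept
'd' @ 4: {1,5,6,7}  ✓accept
'd' @ 5: {1,5,6,7}  ✓accept
'b' @ 6: {1,5,6,7}  ✓accept
final: {1,5,6,7}; accept 1 in set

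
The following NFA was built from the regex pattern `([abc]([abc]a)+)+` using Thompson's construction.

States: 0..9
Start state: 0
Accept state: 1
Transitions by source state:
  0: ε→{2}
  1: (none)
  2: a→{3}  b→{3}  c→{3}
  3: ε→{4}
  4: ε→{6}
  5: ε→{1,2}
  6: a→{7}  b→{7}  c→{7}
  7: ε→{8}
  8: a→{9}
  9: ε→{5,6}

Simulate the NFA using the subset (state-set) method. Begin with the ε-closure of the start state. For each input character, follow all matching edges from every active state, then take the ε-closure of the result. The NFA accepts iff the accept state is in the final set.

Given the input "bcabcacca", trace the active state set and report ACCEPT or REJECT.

Answer: ACCEPT

Trace:
start: ε-closure({0}) = {0,2}
'b' @ 1: {3,4,6}
'c' @ 2: {7,8}
'a' @ 3: {1,2,5,6,9}  [accepting]
'b' @ 4: {3,4,6,7,8}
'c' @ 5: {7,8}
'a' @ 6: {1,2,5,6,9}  [accepting]
'c' @ 7: {3,4,6,7,8}
'c' @ 8: {7,8}
'a' @ 9: {1,2,5,6,9}  [accepting]
after full input: {1,2,5,6,9}  (accept=1 in)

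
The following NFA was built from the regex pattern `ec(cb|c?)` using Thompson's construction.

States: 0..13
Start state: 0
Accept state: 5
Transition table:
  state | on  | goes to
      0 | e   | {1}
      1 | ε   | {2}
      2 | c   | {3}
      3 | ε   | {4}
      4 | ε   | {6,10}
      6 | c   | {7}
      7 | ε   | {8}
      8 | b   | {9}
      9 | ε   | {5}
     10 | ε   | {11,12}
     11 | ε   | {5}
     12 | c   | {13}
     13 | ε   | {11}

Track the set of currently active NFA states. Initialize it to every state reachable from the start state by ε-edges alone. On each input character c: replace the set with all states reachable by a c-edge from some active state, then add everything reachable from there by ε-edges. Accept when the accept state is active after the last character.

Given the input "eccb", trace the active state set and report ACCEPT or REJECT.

Answer: ACCEPT

Trace:
initial (ε-close {0}): {0}
'e' @ 1: {1,2}
'c' @ 2: {3,4,5,6,10,11,12}  ✓accept
'c' @ 3: {5,7,8,11,13}  ✓accept
'b' @ 4: {5,9}  ✓accept
after full input: {5,9}  (accept=5 in)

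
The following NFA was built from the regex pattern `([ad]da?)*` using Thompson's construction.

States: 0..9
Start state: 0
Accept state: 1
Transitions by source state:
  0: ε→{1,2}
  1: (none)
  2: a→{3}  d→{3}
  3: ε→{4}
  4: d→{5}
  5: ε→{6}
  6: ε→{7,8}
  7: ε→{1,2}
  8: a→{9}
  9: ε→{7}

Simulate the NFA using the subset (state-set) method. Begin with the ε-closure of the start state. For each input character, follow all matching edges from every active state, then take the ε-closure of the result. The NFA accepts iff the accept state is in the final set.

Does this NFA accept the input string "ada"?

S₀ = ε-closure({0}) = {0,1,2}
'a' @ 1: {3,4}
'd' @ 2: {1,2,5,6,7,8}  (accept∈set)
'a' @ 3: {1,2,3,4,7,9}  (accept∈set)
end set {1,2,3,4,7,9} — state 1 in

Answer: ACCEPT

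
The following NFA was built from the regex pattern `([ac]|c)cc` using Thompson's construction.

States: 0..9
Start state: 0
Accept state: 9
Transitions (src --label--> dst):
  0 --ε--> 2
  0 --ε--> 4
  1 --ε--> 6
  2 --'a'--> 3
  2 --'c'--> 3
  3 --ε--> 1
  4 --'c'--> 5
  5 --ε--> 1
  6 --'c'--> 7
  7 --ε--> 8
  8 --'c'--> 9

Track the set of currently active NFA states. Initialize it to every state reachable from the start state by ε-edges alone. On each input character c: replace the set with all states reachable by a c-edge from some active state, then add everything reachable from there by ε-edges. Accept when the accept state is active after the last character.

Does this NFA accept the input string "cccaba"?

Answer: REJECT

Steps:
initial (ε-close {0}): {0,2,4}
'c' @ 1: {1,3,5,6}
'c' @ 2: {7,8}
'c' @ 3: {9}  [accepting]
'a' @ 4: {}  — no active states
rest 'ba' ignored (set empty)
end set {} — state 9 not in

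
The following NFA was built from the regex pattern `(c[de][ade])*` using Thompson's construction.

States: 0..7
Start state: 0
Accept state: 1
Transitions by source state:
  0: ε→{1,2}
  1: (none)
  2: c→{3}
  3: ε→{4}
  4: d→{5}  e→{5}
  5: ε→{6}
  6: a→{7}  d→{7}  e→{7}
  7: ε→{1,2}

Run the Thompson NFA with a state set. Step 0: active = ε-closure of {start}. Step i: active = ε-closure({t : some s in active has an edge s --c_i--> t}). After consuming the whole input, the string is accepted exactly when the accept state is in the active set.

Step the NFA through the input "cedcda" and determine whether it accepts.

start: ε-closure({0}) = {0,1,2}
'c' @ 1: {3,4}
'e' @ 2: {5,6}
'd' @ 3: {1,2,7}  (accept∈set)
'c' @ 4: {3,4}
'd' @ 5: {5,6}
'a' @ 6: {1,2,7}  (accept∈set)
final: {1,2,7}; accept 1 in set

Answer: ACCEPT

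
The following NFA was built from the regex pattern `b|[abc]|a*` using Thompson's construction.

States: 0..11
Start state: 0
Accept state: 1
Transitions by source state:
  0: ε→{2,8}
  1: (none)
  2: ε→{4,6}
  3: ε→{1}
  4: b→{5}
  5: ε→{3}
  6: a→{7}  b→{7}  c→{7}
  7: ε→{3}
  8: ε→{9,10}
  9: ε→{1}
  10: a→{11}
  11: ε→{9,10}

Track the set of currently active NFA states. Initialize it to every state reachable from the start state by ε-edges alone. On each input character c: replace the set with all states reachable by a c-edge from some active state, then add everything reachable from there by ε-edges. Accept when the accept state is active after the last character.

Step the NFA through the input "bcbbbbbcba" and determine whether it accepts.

Answer: REJECT

Trace:
initial (ε-close {0}): {0,1,2,4,6,8,9,10}
'b' @ 1: {1,3,5,7}  (accept∈set)
'c' @ 2: {}  — dead — no transitions
rest 'bbbbbcba' ignored (set empty)
after full input: {}  (accept=1 not in)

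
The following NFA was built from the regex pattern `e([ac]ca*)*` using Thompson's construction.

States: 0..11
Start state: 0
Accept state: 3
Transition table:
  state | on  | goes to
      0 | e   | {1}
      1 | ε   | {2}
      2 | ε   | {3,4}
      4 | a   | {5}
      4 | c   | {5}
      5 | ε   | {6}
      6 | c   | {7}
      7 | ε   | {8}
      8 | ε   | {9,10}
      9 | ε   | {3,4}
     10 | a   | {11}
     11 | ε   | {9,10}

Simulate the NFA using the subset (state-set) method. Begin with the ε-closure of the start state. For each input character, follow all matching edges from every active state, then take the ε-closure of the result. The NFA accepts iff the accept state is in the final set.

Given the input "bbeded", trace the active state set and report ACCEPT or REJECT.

S₀ = ε-closure({0}) = {0}
'b' @ 1: {}  — no active states
rest 'beded' ignored (set empty)
end set {} — state 3 not in

Answer: REJECT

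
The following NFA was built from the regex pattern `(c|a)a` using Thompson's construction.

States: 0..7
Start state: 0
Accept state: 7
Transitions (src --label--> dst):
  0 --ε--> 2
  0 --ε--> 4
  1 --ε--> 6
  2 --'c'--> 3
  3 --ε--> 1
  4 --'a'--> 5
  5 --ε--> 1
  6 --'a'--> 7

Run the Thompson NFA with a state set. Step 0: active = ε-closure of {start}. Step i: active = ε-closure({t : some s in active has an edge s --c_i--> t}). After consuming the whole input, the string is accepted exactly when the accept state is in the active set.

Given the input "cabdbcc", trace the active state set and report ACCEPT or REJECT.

Answer: REJECT

Trace:
initial (ε-close {0}): {0,2,4}
'c' @ 1: {1,3,6}
'a' @ 2: {7}  ✓accept
'b' @ 3: {}  — no active states
rest 'dbcc' ignored (set empty)
after full input: {}  (accept=7 not in)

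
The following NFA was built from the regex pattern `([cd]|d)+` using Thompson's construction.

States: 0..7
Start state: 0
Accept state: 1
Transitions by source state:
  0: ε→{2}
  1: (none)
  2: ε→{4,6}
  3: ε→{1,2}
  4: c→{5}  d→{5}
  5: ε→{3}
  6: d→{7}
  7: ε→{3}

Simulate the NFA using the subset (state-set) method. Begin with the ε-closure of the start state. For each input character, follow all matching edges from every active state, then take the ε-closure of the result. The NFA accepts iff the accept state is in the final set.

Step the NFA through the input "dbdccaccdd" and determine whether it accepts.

Answer: REJECT

Steps:
start: ε-closure({0}) = {0,2,4,6}
'd' @ 1: {1,2,3,4,5,6,7}  [accepting]
'b' @ 2: {}  — state set empty
rest 'dccaccdd' ignored (set empty)
after full input: {}  (accept=1 not in)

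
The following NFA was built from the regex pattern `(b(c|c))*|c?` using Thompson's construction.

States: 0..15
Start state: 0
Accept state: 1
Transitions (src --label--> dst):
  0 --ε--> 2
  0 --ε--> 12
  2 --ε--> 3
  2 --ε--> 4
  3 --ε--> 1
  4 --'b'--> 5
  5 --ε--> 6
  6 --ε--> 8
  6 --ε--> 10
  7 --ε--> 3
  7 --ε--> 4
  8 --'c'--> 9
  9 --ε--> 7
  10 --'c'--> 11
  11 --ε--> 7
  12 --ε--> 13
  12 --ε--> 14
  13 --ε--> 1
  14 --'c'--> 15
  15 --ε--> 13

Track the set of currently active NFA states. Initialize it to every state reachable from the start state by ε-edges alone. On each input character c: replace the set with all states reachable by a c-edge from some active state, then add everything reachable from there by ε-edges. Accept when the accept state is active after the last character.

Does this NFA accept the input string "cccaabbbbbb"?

S₀ = ε-closure({0}) = {0,1,2,3,4,12,13,14}
'c' @ 1: {1,13,15}  [accepting]
'c' @ 2: {}  — dead — no transitions
rest 'caabbbbbb' ignored (set empty)
end set {} — state 1 not in

Answer: REJECT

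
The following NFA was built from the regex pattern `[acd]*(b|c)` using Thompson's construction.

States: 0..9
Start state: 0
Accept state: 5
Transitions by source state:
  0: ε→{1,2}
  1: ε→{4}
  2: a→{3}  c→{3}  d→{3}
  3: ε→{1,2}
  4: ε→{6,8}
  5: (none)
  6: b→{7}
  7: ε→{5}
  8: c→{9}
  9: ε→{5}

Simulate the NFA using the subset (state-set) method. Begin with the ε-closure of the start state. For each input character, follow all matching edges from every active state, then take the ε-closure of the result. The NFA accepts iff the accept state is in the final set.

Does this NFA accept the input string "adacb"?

Answer: ACCEPT

Derivation:
initial (ε-close {0}): {0,1,2,4,6,8}
'a' @ 1: {1,2,3,4,6,8}
'd' @ 2: {1,2,3,4,6,8}
'a' @ 3: {1,2,3,4,6,8}
'c' @ 4: {1,2,3,4,5,6,8,9}  (accept∈set)
'b' @ 5: {5,7}  (accept∈set)
end set {5,7} — state 5 in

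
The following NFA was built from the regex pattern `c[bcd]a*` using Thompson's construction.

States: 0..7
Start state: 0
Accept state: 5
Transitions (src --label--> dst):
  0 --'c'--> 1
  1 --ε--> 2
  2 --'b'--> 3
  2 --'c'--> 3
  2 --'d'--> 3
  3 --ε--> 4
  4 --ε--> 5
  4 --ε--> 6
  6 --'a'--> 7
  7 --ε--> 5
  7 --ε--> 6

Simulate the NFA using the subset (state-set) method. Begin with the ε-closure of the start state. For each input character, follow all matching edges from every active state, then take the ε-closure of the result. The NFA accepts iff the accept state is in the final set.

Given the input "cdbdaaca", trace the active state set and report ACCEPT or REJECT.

start: ε-closure({0}) = {0}
'c' @ 1: {1,2}
'd' @ 2: {3,4,5,6}  [accepting]
'b' @ 3: {}  — state set empty
rest 'daaca' ignored (set empty)
final: {}; accept 5 not in set

Answer: REJECT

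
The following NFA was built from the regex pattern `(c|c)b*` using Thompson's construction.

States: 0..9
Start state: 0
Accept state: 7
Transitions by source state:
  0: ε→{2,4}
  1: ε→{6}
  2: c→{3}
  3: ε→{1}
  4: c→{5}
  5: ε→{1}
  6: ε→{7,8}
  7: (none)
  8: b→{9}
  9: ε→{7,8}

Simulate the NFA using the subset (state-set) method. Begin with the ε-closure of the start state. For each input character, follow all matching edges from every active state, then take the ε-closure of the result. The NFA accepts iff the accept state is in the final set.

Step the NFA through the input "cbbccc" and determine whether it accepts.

S₀ = ε-closure({0}) = {0,2,4}
'c' @ 1: {1,3,5,6,7,8}  (accept∈set)
'b' @ 2: {7,8,9}  (accept∈set)
'b' @ 3: {7,8,9}  (accept∈set)
'c' @ 4: {}  — state set empty
rest 'cc' ignored (set empty)
after full input: {}  (accept=7 not in)

Answer: REJECT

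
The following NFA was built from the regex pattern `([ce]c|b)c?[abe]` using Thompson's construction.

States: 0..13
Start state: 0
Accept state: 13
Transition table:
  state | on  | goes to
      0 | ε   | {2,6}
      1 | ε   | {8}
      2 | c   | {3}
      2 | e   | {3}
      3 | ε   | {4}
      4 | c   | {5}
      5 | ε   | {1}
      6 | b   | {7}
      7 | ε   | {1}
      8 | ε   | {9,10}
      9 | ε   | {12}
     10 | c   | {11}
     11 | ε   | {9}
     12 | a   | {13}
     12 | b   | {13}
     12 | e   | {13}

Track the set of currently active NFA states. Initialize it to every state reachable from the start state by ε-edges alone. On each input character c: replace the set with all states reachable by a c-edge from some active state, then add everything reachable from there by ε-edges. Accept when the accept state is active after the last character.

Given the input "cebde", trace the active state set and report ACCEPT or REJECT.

start: ε-closure({0}) = {0,2,6}
'c' @ 1: {3,4}
'e' @ 2: {}  — dead — no transitions
rest 'bde' ignored (set empty)
after full input: {}  (accept=13 not in)

Answer: REJECT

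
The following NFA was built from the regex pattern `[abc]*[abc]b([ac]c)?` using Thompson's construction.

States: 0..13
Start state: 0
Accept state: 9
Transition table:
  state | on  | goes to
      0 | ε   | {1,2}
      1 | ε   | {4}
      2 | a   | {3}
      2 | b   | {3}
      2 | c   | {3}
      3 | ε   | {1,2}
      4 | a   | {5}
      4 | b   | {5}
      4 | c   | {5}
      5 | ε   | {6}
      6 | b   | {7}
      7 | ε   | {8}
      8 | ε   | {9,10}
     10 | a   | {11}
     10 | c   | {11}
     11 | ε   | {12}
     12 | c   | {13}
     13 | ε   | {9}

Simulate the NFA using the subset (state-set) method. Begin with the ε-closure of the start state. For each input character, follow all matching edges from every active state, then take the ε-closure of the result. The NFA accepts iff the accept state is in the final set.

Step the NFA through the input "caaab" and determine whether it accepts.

Answer: ACCEPT

Trace:
S₀ = ε-closure({0}) = {0,1,2,4}
'c' @ 1: {1,2,3,4,5,6}
'a' @ 2: {1,2,3,4,5,6}
'a' @ 3: {1,2,3,4,5,6}
'a' @ 4: {1,2,3,4,5,6}
'b' @ 5: {1,2,3,4,5,6,7,8,9,10}  ✓accept
end set {1,2,3,4,5,6,7,8,9,10} — state 9 in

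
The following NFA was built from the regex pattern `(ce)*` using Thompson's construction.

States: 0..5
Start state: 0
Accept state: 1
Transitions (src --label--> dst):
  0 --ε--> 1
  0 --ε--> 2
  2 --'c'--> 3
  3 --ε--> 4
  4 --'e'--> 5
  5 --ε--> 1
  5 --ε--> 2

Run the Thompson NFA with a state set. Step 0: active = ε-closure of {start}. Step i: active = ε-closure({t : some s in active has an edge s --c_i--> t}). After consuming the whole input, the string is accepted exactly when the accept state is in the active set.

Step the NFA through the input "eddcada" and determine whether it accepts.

initial (ε-close {0}): {0,1,2}
'e' @ 1: {}  — state set empty
rest 'ddcada' ignored (set empty)
final: {}; accept 1 not in set

Answer: REJECT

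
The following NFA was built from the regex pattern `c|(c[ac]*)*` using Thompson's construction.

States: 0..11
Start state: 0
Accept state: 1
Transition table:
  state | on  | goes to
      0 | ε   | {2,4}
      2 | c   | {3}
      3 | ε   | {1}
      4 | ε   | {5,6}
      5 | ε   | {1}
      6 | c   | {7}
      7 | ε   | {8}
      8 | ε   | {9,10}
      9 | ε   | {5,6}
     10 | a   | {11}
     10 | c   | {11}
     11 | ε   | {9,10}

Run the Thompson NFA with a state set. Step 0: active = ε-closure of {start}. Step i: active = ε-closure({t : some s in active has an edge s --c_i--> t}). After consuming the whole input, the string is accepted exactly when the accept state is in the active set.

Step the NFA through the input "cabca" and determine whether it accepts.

Answer: REJECT

Derivation:
start: ε-closure({0}) = {0,1,2,4,5,6}
'c' @ 1: {1,3,5,6,7,8,9,10}  ✓accept
'a' @ 2: {1,5,6,9,10,11}  ✓accept
'b' @ 3: {}  — no active states
rest 'ca' ignored (set empty)
end set {} — state 1 not in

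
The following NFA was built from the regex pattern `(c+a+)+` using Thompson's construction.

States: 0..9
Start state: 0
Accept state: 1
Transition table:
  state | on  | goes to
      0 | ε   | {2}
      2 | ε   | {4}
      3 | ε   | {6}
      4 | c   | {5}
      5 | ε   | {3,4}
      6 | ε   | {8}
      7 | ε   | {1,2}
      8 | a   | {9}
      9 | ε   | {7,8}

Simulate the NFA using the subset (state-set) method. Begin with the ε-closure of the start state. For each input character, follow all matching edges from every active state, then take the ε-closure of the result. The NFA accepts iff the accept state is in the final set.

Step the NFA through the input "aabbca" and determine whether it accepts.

Answer: REJECT

Steps:
start: ε-closure({0}) = {0,2,4}
'a' @ 1: {}  — no active states
rest 'abbca' ignored (set empty)
end set {} — state 1 not in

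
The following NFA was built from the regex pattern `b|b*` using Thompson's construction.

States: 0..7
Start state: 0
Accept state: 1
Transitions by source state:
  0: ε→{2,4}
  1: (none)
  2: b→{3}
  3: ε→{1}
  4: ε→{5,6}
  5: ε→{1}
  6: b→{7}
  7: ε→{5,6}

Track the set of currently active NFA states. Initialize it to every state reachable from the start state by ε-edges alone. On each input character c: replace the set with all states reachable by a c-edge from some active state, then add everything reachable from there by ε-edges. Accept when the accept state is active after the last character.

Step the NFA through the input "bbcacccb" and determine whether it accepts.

start: ε-closure({0}) = {0,1,2,4,5,6}
'b' @ 1: {1,3,5,6,7}  [accepting]
'b' @ 2: {1,5,6,7}  [accepting]
'c' @ 3: {}  — state set empty
rest 'acccb' ignored (set empty)
after full input: {}  (accept=1 not in)

Answer: REJECT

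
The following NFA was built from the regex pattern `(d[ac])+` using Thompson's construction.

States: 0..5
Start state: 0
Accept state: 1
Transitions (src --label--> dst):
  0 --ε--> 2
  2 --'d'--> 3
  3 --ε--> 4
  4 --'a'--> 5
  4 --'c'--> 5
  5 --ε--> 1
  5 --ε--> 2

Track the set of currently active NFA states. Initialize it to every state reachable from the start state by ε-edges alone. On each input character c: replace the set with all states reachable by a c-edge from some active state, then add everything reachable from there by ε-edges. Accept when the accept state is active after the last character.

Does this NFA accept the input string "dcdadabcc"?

start: ε-closure({0}) = {0,2}
'd' @ 1: {3,4}
'c' @ 2: {1,2,5}  (accept∈set)
'd' @ 3: {3,4}
'a' @ 4: {1,2,5}  (accept∈set)
'd' @ 5: {3,4}
'a' @ 6: {1,2,5}  (accept∈set)
'b' @ 7: {}  — no active states
rest 'cc' ignored (set empty)
after full input: {}  (accept=1 not in)

Answer: REJECT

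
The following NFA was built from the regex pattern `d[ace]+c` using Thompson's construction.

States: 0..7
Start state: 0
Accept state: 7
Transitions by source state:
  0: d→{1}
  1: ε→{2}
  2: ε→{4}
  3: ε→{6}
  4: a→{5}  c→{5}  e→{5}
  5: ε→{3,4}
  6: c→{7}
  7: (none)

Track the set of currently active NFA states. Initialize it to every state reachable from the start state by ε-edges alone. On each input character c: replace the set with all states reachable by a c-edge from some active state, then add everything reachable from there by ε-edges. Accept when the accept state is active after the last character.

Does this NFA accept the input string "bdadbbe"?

S₀ = ε-closure({0}) = {0}
'b' @ 1: {}  — state set empty
rest 'dadbbe' ignored (set empty)
final: {}; accept 7 not in set

Answer: REJECT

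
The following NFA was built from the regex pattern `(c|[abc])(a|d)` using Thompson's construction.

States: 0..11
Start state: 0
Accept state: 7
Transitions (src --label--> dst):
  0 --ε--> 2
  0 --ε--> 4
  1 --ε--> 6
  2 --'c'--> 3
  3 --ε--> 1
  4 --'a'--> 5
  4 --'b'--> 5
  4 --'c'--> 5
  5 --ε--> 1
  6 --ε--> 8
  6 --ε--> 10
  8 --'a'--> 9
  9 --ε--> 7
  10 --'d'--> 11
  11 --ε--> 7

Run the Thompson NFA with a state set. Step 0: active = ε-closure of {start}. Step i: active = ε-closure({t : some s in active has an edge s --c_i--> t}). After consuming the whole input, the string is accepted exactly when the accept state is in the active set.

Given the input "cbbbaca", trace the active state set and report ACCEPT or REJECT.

S₀ = ε-closure({0}) = {0,2,4}
'c' @ 1: {1,3,5,6,8,10}
'b' @ 2: {}  — state set empty
rest 'bbaca' ignored (set empty)
final: {}; accept 7 not in set

Answer: REJECT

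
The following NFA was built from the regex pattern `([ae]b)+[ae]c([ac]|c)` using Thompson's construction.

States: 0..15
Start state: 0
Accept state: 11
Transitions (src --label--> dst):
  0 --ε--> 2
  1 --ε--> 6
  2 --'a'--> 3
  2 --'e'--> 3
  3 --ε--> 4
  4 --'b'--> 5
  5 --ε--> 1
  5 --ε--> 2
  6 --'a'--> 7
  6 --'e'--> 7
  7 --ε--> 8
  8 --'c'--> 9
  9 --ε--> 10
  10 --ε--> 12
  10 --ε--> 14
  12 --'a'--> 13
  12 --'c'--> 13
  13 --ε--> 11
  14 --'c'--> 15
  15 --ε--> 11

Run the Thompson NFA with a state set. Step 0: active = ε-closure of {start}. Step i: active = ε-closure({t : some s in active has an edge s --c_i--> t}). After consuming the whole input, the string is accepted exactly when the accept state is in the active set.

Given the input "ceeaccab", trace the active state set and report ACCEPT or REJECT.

S₀ = ε-closure({0}) = {0,2}
'c' @ 1: {}  — state set empty
rest 'eeaccab' ignored (set empty)
final: {}; accept 11 not in set

Answer: REJECT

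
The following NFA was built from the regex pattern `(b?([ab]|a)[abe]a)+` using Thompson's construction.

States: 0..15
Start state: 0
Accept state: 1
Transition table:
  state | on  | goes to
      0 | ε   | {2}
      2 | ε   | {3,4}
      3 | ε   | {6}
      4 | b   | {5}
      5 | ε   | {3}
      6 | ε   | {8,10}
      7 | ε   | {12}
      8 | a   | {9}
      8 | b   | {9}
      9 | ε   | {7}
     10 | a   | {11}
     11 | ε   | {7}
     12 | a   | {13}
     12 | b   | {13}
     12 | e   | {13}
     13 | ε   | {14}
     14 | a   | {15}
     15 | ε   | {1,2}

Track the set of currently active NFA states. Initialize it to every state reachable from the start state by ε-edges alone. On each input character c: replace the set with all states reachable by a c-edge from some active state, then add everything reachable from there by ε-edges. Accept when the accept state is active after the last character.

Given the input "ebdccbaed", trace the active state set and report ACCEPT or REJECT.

S₀ = ε-closure({0}) = {0,2,3,4,6,8,10}
'e' @ 1: {}  — no active states
rest 'bdccbaed' ignored (set empty)
after full input: {}  (accept=1 not in)

Answer: REJECT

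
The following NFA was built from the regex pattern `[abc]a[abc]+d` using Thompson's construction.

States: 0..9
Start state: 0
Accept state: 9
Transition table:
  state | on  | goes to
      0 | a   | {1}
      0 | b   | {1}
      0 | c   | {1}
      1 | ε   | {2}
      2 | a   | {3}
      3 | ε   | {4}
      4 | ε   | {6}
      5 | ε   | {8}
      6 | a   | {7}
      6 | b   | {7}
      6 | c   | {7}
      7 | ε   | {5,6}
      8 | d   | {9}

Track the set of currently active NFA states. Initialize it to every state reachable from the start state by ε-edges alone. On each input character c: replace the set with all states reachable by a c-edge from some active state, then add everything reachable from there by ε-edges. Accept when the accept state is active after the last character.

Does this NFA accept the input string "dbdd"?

initial (ε-close {0}): {0}
'd' @ 1: {}  — state set empty
rest 'bdd' ignored (set empty)
final: {}; accept 9 not in set

Answer: REJECT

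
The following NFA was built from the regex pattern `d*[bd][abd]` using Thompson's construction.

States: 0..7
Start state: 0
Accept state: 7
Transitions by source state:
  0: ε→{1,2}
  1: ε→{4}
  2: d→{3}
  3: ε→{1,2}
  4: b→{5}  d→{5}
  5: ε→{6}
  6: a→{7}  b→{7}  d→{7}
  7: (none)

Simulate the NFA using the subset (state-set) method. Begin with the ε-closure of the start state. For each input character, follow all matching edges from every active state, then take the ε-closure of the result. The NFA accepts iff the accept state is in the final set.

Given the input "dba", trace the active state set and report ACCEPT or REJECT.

Answer: ACCEPT

Trace:
initial (ε-close {0}): {0,1,2,4}
'd' @ 1: {1,2,3,4,5,6}
'b' @ 2: {5,6,7}  ✓accept
'a' @ 3: {7}  ✓accept
final: {7}; accept 7 in set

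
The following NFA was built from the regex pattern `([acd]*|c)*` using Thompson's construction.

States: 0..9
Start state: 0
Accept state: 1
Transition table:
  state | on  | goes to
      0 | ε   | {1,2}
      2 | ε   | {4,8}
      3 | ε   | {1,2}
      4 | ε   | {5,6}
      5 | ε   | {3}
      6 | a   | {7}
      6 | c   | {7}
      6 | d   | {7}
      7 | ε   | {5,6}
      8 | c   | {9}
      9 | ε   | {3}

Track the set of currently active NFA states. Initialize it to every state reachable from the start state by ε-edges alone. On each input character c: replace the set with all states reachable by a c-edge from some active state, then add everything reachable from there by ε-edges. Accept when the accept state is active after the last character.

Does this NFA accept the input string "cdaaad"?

S₀ = ε-closure({0}) = {0,1,2,3,4,5,6,8}
'c' @ 1: {1,2,3,4,5,6,7,8,9}  (accept∈set)
'd' @ 2: {1,2,3,4,5,6,7,8}  (accept∈set)
'a' @ 3: {1,2,3,4,5,6,7,8}  (accept∈set)
'a' @ 4: {1,2,3,4,5,6,7,8}  (accept∈set)
'a' @ 5: {1,2,3,4,5,6,7,8}  (accept∈set)
'd' @ 6: {1,2,3,4,5,6,7,8}  (accept∈set)
after full input: {1,2,3,4,5,6,7,8}  (accept=1 in)

Answer: ACCEPT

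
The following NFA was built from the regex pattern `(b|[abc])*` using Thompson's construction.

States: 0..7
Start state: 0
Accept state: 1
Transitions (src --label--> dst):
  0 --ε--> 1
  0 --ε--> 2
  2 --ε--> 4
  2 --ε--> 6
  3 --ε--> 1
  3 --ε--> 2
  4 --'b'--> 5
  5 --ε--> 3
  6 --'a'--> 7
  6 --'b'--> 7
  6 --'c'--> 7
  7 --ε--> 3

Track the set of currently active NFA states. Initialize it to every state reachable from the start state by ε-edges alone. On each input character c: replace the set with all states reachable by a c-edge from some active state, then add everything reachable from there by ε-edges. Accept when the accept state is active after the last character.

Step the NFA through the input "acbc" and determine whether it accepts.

initial (ε-close {0}): {0,1,2,4,6}
'a' @ 1: {1,2,3,4,6,7}  ✓accept
'c' @ 2: {1,2,3,4,6,7}  ✓accept
'b' @ 3: {1,2,3,4,5,6,7}  ✓accept
'c' @ 4: {1,2,3,4,6,7}  ✓accept
after full input: {1,2,3,4,6,7}  (accept=1 in)

Answer: ACCEPT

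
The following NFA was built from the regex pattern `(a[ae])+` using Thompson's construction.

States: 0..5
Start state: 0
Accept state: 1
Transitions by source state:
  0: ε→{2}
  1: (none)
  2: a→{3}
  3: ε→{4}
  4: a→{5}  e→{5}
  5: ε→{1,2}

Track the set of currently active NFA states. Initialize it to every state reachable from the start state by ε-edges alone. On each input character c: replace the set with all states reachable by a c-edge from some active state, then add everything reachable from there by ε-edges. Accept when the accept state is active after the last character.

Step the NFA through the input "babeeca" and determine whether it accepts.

Answer: REJECT

Derivation:
start: ε-closure({0}) = {0,2}
'b' @ 1: {}  — state set empty
rest 'abeeca' ignored (set empty)
after full input: {}  (accept=1 not in)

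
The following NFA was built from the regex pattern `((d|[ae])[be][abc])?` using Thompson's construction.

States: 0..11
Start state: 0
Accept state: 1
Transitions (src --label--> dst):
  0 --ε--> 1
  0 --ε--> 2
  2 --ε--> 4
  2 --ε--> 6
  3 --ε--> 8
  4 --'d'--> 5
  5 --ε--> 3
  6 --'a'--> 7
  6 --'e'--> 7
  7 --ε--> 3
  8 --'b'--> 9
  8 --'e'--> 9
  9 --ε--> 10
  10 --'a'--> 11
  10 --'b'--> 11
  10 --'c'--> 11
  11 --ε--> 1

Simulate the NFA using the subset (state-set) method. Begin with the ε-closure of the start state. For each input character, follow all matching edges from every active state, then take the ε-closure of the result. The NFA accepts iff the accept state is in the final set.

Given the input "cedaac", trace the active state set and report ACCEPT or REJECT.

S₀ = ε-closure({0}) = {0,1,2,4,6}
'c' @ 1: {}  — state set empty
rest 'edaac' ignored (set empty)
end set {} — state 1 not in

Answer: REJECT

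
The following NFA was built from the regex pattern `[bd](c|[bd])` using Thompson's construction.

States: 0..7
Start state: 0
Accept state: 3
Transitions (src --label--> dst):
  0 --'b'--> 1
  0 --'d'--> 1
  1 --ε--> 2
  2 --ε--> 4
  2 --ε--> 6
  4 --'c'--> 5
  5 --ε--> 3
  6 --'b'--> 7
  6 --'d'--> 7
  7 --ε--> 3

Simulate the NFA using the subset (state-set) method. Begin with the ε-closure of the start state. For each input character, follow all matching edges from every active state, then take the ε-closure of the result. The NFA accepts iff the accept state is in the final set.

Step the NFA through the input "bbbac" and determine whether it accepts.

Answer: REJECT

Steps:
start: ε-closure({0}) = {0}
'b' @ 1: {1,2,4,6}
'b' @ 2: {3,7}  (accept∈set)
'b' @ 3: {}  — dead — no transitions
rest 'ac' ignored (set empty)
final: {}; accept 3 not in set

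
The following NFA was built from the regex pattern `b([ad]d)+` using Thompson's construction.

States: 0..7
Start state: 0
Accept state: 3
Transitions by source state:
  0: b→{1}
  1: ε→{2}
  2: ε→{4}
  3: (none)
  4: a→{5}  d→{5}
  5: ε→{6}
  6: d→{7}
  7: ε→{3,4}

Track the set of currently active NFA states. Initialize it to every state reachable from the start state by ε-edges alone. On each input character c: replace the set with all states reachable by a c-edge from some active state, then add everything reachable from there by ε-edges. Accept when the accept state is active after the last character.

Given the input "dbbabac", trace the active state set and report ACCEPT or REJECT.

Answer: REJECT

Derivation:
S₀ = ε-closure({0}) = {0}
'd' @ 1: {}  — state set empty
rest 'bbabac' ignored (set empty)
after full input: {}  (accept=3 not in)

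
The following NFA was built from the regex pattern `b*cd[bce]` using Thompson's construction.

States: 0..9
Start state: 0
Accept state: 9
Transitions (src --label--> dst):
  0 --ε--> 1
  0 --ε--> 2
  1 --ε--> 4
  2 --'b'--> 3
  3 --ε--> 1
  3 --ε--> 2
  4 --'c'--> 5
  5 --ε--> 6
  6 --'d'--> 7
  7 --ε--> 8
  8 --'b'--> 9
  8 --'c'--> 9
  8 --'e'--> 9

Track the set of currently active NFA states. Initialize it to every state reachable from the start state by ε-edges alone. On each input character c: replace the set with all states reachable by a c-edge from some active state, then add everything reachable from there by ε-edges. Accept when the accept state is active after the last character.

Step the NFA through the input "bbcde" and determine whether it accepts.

S₀ = ε-closure({0}) = {0,1,2,4}
'b' @ 1: {1,2,3,4}
'b' @ 2: {1,2,3,4}
'c' @ 3: {5,6}
'd' @ 4: {7,8}
'e' @ 5: {9}  [accepting]
final: {9}; accept 9 in set

Answer: ACCEPT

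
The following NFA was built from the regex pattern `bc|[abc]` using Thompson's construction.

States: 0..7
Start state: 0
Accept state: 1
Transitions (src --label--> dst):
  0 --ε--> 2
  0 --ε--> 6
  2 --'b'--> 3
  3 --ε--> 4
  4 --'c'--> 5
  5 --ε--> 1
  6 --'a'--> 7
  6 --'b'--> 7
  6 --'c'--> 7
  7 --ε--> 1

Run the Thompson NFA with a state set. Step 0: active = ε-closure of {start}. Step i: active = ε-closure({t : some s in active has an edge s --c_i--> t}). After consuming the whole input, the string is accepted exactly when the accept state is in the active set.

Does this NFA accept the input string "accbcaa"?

Answer: REJECT

Derivation:
S₀ = ε-closure({0}) = {0,2,6}
'a' @ 1: {1,7}  [accepting]
'c' @ 2: {}  — state set empty
rest 'cbcaa' ignored (set empty)
after full input: {}  (accept=1 not in)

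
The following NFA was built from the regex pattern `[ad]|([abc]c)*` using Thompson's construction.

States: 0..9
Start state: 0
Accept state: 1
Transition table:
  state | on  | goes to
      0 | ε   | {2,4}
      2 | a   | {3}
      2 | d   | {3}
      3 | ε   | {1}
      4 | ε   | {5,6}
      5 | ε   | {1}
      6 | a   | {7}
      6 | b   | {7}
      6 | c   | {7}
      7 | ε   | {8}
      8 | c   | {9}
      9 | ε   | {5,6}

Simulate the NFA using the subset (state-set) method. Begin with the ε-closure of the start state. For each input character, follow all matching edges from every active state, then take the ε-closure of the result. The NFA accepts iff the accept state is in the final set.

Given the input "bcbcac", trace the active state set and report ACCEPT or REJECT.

S₀ = ε-closure({0}) = {0,1,2,4,5,6}
'b' @ 1: {7,8}
'c' @ 2: {1,5,6,9}  [accepting]
'b' @ 3: {7,8}
'c' @ 4: {1,5,6,9}  [accepting]
'a' @ 5: {7,8}
'c' @ 6: {1,5,6,9}  [accepting]
end set {1,5,6,9} — state 1 in

Answer: ACCEPT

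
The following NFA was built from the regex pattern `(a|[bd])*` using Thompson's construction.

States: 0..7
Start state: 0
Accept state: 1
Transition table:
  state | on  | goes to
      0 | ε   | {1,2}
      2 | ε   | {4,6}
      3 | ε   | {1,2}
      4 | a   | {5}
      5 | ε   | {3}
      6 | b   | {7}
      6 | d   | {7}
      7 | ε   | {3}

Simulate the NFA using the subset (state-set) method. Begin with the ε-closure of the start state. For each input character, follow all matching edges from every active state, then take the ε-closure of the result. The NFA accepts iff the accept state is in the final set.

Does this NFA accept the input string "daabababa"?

Answer: ACCEPT

Trace:
start: ε-closure({0}) = {0,1,2,4,6}
'd' @ 1: {1,2,3,4,6,7}  (accept∈set)
'a' @ 2: {1,2,3,4,5,6}  (accept∈set)
'a' @ 3: {1,2,3,4,5,6}  (accept∈set)
'b' @ 4: {1,2,3,4,6,7}  (accept∈set)
'a' @ 5: {1,2,3,4,5,6}  (accept∈set)
'b' @ 6: {1,2,3,4,6,7}  (accept∈set)
'a' @ 7: {1,2,3,4,5,6}  (accept∈set)
'b' @ 8: {1,2,3,4,6,7}  (accept∈set)
'a' @ 9: {1,2,3,4,5,6}  (accept∈set)
final: {1,2,3,4,5,6}; accept 1 in set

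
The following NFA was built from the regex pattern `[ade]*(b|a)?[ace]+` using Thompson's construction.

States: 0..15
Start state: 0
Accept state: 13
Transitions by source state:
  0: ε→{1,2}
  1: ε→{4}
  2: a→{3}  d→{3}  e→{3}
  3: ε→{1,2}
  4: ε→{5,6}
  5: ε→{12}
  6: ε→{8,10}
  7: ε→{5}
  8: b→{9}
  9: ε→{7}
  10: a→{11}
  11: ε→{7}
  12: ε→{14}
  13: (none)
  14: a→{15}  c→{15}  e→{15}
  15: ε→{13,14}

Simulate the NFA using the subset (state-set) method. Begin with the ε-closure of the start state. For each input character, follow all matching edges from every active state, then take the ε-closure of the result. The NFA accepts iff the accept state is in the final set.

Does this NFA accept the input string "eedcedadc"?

start: ε-closure({0}) = {0,1,2,4,5,6,8,10,12,14}
'e' @ 1: {1,2,3,4,5,6,8,10,12,13,14,15}  [accepting]
'e' @ 2: {1,2,3,4,5,6,8,10,12,13,14,15}  [accepting]
'd' @ 3: {1,2,3,4,5,6,8,10,12,14}
'c' @ 4: {13,14,15}  [accepting]
'e' @ 5: {13,14,15}  [accepting]
'd' @ 6: {}  — no active states
rest 'adc' ignored (set empty)
final: {}; accept 13 not in set

Answer: REJECT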